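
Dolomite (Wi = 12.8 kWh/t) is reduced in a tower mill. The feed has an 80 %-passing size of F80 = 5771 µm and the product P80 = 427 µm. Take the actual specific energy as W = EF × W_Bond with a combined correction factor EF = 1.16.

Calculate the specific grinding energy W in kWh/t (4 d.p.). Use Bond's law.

W_Bond = 10·Wi·(1/√P₈₀ − 1/√F₈₀)
1/√427 = 0.048393;  1/√5771 = 0.013164
W = 10·12.8·(0.048393 − 0.013164) = 4.5094 kWh/t
Apply correction: 4.5094 × 1.16 = 5.2309 kWh/t

W = 5.2309 kWh/t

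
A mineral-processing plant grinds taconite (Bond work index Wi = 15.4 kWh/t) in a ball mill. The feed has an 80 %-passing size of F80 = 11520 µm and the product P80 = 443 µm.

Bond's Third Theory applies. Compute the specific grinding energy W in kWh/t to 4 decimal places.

W = 5.8820 kWh/t

Bond:  W = 10 Wi (1/√P − 1/√F)
1/√443 = 0.047511;  1/√11520 = 0.009317
W = 10·15.4·(0.047511 − 0.009317) = 5.8820 kWh/t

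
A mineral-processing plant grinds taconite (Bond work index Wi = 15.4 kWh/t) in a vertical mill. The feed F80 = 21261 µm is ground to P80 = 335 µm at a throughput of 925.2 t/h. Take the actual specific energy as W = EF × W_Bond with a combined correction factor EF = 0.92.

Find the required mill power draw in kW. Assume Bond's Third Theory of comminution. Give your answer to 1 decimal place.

W_Bond = 10·Wi·(1/√P₈₀ − 1/√F₈₀)
W = 10·15.4·(1/√335 − 1/√21261) = 10·15.4·(0.047778) = 7.3578 kWh/t
W_actual = 0.92 × 7.3578 = 6.7691 kWh/t
Power = W × throughput = 6.7691 kWh/t × 925.2 t/h = 6262.8 kW

P = 6262.8 kW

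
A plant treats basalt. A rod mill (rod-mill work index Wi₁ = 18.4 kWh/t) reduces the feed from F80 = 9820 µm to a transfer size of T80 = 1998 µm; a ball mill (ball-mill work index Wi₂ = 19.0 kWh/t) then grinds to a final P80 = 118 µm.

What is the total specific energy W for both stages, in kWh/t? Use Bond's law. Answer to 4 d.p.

W = 15.4999 kWh/t

Bond:  W = 10 Wi (1/√P − 1/√F)
Stage 1 (9820→1998 µm, Wi₁=18.4): W₁ = 10·18.4·(0.022372 − 0.010091) = 2.2596 kWh/t
Stage 2 (1998→118 µm, Wi₂=19.0): W₂ = 10·19.0·(0.092057 − 0.022372) = 13.2403 kWh/t
W = W₁ + W₂ = 2.2596 + 13.2403 = 15.4999 kWh/t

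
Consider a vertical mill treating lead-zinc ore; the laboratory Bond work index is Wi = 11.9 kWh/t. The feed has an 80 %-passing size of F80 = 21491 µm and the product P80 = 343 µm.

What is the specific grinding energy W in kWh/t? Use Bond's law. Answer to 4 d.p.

W_Bond = 10·Wi·(1/√P₈₀ − 1/√F₈₀)
1/√343 = 0.053995;  1/√21491 = 0.006821
W = 10·11.9·(0.053995 − 0.006821) = 5.6137 kWh/t

W = 5.6137 kWh/t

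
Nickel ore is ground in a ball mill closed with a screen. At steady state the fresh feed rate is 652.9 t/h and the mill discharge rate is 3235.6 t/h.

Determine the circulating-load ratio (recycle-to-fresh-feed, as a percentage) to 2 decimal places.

M = F + R at steady state, so:
R = M − F = 3235.6 − 652.9 = 2582.7 t/h
CL = 100·R/F = 100·2582.7/652.9 = 395.57 %

CL = 395.57 %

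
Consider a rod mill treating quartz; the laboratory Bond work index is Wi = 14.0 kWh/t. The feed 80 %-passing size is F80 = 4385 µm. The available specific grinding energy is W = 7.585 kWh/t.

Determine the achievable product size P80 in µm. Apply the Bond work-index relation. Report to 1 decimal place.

Bond: W = 10·Wi·(1/√P80 − 1/√F80)
⇒ 1/√P80 = W/(10·Wi) + 1/√F80
  = 7.5850/(10·14.0) + 1/√4385 = 0.054179 + 0.015101 = 0.069280
P80 = (1/0.069280)² = 14.4342² = 208.35 µm

P80 = 208.3 µm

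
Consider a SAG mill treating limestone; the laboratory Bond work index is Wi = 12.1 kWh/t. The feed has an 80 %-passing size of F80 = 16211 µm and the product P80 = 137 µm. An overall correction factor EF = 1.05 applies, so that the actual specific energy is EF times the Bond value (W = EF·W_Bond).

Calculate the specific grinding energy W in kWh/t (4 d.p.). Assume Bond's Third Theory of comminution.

W = 9.8568 kWh/t

Bond: W = 10·Wi·(1/√P80 − 1/√F80)
1/√137 = 0.085436;  1/√16211 = 0.007854
W = 10·12.1·(0.085436 − 0.007854) = 9.3874 kWh/t
Corrected W = EF·W_Bond = 1.05·9.3874 = 9.8568 kWh/t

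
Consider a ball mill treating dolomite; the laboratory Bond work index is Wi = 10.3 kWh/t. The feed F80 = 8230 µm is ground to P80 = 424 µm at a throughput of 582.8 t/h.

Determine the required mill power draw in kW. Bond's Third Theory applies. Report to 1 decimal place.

P = 2253.5 kW

W = 10 Wi / √P80 − 10 Wi / √F80
W = 10·10.3·(1/√424 − 1/√8230) = 10·10.3·(0.037541) = 3.8668 kWh/t
Power = W × throughput = 3.8668 kWh/t × 582.8 t/h = 2253.5 kW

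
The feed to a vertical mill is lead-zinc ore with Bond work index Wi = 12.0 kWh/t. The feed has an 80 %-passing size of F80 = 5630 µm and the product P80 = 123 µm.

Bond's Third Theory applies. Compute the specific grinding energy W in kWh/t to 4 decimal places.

W = 9.2207 kWh/t

W = 10 Wi (1/√P80 − 1/√F80)  [Bond]
1/√123 = 0.090167;  1/√5630 = 0.013327
W = 10·12.0·(0.090167 − 0.013327) = 9.2207 kWh/t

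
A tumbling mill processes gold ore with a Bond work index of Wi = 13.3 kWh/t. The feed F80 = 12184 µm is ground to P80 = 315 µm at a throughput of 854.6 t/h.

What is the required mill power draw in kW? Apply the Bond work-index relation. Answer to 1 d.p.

W = 10 Wi / √P80 − 10 Wi / √F80
W = 10·13.3·(1/√315 − 1/√12184) = 10·13.3·(0.047284) = 6.2888 kWh/t
P_mill = W·ṁ = 6.2888·854.6 = 5374.4 kW

P = 5374.4 kW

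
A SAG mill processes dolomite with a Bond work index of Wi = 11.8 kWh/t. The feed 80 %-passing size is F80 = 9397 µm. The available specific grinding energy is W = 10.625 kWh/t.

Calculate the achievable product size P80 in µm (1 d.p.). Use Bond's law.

P80 = 99.3 µm

W = 10 Wi / √P80 − 10 Wi / √F80
⇒ 1/√P80 = W/(10 Wi) + 1/√F80
  = 10.6250/(10·11.8) + 1/√9397 = 0.090042 + 0.010316 = 0.100358
P80 = (1/0.100358)² = 9.9643² = 99.29 µm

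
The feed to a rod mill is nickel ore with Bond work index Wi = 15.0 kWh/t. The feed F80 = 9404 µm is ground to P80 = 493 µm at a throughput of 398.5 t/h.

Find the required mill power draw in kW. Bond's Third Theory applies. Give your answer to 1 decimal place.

P = 2075.7 kW

Bond: W = 10·Wi·(1/√P80 − 1/√F80)
W = 10·15.0·(1/√493 − 1/√9404) = 10·15.0·(0.034726) = 5.2089 kWh/t
P = W·T = 5.2089·398.5 = 2075.7 kW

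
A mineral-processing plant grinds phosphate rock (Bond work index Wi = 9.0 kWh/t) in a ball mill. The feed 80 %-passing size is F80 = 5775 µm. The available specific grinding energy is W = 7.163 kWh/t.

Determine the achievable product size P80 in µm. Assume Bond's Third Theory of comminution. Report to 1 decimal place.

P80 = 116.2 µm

W = 10 Wi (1/√P80 − 1/√F80)  [Bond]
1/√P80 = 1/√F80 + W/(10·Wi)
  = 7.1630/(10·9.0) + 1/√5775 = 0.079589 + 0.013159 = 0.092748
P80 = (1/0.092748)² = 10.7819² = 116.25 µm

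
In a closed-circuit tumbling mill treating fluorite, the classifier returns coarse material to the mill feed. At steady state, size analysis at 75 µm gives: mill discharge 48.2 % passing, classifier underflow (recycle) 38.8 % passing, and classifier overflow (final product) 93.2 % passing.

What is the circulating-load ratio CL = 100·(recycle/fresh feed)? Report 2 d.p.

Balance %-passing 75 µm (r = R/F):
r = (o − d)/(d − u)
r = (93.2 − 48.2)/(48.2 − 38.8) = 45.0/9.4 = 4.7872
CL = 100·r = 478.72 %

CL = 478.72 %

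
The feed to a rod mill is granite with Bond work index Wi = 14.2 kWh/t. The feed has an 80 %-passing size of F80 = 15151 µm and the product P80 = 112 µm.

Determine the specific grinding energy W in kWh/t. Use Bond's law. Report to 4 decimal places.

W_Bond = 10·Wi·(1/√P₈₀ − 1/√F₈₀)
1/√112 = 0.094491;  1/√15151 = 0.008124
W = 10·14.2·(0.094491 − 0.008124) = 12.2641 kWh/t

W = 12.2641 kWh/t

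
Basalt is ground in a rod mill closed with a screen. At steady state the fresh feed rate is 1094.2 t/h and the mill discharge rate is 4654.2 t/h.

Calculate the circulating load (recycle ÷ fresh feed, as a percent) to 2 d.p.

CL = 325.35 %

Discharge = new feed + return, hence
R = M − F = 4654.2 − 1094.2 = 3560.0 t/h
CL = 100·R/F = 100·3560.0/1094.2 = 325.35 %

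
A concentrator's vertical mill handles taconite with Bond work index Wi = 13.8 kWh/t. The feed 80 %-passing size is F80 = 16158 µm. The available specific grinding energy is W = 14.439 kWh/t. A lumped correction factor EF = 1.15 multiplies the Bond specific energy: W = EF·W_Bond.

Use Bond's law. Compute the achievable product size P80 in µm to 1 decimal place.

Bond:  W = 10 Wi (1/√P − 1/√F)
W_Bond = W / EF = 14.439 / 1.15 = 12.5557 kWh/t
P80^-0.5 = F80^-0.5 + W_Bond/(10 Wi)
  = 12.5557/(10·13.8) + 1/√16158 = 0.090983 + 0.007867 = 0.098850
P80 = (1/0.098850)² = 10.1163² = 102.34 µm

P80 = 102.3 µm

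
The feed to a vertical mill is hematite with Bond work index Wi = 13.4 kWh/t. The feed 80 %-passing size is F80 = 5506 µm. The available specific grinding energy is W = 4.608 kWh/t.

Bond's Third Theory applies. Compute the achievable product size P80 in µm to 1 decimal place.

W = 10 Wi (P80^-0.5 − F80^-0.5)
P80^(−½) = W/(10 Wi) + F80^(−½)
  = 4.6080/(10·13.4) + 1/√5506 = 0.034388 + 0.013477 = 0.047865
P80 = (1/0.047865)² = 20.8922² = 436.48 µm

P80 = 436.5 µm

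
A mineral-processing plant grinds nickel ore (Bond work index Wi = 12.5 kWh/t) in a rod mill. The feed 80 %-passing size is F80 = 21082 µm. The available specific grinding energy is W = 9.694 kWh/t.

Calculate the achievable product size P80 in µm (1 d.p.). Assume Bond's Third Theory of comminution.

W = 10 Wi (1/√P80 − 1/√F80)  [Bond]
1/√P80 = 1/√F80 + W/(10·Wi)
  = 9.6940/(10·12.5) + 1/√21082 = 0.077552 + 0.006887 = 0.084439
P80 = (1/0.084439)² = 11.8428² = 140.25 µm

P80 = 140.3 µm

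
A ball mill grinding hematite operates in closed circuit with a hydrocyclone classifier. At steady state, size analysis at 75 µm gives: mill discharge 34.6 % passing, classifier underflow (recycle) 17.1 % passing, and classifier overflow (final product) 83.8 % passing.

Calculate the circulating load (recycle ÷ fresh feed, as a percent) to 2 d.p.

Let r = R/F. Size balance at 75 µm:
d + r·d = r·u + o → r(d−u) = o−d
r = (83.8 − 34.6)/(34.6 − 17.1) = 49.2/17.5 = 2.8114
CL = 100·r = 281.14 %

CL = 281.14 %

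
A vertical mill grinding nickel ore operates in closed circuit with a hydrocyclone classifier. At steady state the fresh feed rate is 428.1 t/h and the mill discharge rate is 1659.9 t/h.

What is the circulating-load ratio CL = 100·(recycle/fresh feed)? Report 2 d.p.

CL = 287.74 %

Discharge = new feed + return, hence
R = M − F = 1659.9 − 428.1 = 1231.8 t/h
CL = 100·R/F = 100·1231.8/428.1 = 287.74 %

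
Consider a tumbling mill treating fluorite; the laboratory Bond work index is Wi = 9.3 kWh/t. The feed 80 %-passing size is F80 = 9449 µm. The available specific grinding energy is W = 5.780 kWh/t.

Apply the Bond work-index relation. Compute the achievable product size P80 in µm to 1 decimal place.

P80 = 190.6 µm

Bond: W = 10·Wi·(1/√P80 − 1/√F80)
P80^(−½) = W/(10 Wi) + F80^(−½)
  = 5.7800/(10·9.3) + 1/√9449 = 0.062151 + 0.010287 = 0.072438
P80 = (1/0.072438)² = 13.8049² = 190.58 µm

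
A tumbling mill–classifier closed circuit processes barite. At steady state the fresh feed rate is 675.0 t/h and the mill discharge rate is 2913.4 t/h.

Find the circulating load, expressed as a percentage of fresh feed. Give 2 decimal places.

CL = 331.61 %

Steady state: M = F + R.
R = M − F = 2913.4 − 675.0 = 2238.4 t/h
CL = 100·R/F = 100·2238.4/675.0 = 331.61 %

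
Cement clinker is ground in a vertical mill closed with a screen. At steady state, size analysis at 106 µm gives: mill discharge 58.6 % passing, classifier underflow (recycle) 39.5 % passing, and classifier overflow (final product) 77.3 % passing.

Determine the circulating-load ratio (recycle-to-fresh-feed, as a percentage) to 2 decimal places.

CL = 97.91 %

Classifier node, passing 106 µm:
(1+r)·d = r·u + o ⇒ r = (o−d)/(d−u)
r = (77.3 − 58.6)/(58.6 − 39.5) = 18.7/19.1 = 0.9791
CL = 100·r = 97.91 %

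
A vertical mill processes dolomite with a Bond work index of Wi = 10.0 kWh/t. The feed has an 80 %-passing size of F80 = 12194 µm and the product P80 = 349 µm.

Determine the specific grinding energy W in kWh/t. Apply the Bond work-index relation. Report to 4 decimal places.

W = 4.4473 kWh/t

W_Bond = 10·Wi·(1/√P₈₀ − 1/√F₈₀)
1/√349 = 0.053529;  1/√12194 = 0.009056
W = 10·10.0·(0.053529 − 0.009056) = 4.4473 kWh/t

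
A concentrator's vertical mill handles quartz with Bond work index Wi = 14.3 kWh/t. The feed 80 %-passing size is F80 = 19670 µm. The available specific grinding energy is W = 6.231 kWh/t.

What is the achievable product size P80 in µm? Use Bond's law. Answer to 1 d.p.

P80 = 389.0 µm

W = 10 Wi (1/√P80 − 1/√F80)  [Bond]
P80^(−½) = W/(10 Wi) + F80^(−½)
  = 6.2310/(10·14.3) + 1/√19670 = 0.043573 + 0.007130 = 0.050704
P80 = (1/0.050704)² = 19.7225² = 388.98 µm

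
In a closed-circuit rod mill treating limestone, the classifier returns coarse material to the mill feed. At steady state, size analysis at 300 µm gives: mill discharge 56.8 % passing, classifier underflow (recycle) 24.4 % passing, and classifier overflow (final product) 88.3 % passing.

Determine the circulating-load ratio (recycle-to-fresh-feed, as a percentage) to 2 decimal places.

CL = 97.22 %

Classifier node, passing 300 µm:
r = (o − d)/(d − u)
r = (88.3 − 56.8)/(56.8 − 24.4) = 31.5/32.4 = 0.9722
CL = 100·r = 97.22 %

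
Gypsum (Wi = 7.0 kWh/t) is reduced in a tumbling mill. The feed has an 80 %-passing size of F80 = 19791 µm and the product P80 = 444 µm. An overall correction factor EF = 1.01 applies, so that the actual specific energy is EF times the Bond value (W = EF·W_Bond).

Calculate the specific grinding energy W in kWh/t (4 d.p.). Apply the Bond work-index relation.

W = 10·Wi·(P80^(-½) − F80^(-½))
1/√444 = 0.047458;  1/√19791 = 0.007108
W = 10·7.0·(0.047458 − 0.007108) = 2.8245 kWh/t
Apply correction: 2.8245 × 1.01 = 2.8527 kWh/t

W = 2.8527 kWh/t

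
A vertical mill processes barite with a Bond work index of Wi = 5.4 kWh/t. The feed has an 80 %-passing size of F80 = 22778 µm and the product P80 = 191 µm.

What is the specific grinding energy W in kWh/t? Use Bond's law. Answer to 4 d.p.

W = 3.5495 kWh/t

Bond: W = 10·Wi·(1/√P80 − 1/√F80)
1/√191 = 0.072357;  1/√22778 = 0.006626
W = 10·5.4·(0.072357 − 0.006626) = 3.5495 kWh/t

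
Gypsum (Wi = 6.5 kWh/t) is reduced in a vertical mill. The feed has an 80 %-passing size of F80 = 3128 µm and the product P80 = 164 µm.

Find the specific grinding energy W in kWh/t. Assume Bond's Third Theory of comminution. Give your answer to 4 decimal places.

W = 3.9134 kWh/t

W = 10 Wi / √P80 − 10 Wi / √F80
1/√164 = 0.078087;  1/√3128 = 0.017880
W = 10·6.5·(0.078087 − 0.017880) = 3.9134 kWh/t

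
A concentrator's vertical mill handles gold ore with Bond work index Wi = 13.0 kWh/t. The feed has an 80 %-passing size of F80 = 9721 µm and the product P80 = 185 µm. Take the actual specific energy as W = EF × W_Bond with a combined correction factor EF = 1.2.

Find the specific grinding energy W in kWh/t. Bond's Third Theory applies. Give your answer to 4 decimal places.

W = 9.8871 kWh/t

W = 10 Wi (1/√P80 − 1/√F80)  [Bond]
1/√185 = 0.073521;  1/√9721 = 0.010142
W = 10·13.0·(0.073521 − 0.010142) = 8.2393 kWh/t
Apply correction: 8.2393 × 1.2 = 9.8871 kWh/t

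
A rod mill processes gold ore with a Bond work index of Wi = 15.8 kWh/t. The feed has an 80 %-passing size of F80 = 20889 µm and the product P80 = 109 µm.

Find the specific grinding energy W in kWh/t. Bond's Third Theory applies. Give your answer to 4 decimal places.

W = 14.0405 kWh/t

Bond: W = 10·Wi·(1/√P80 − 1/√F80)
1/√109 = 0.095783;  1/√20889 = 0.006919
W = 10·15.8·(0.095783 − 0.006919) = 14.0405 kWh/t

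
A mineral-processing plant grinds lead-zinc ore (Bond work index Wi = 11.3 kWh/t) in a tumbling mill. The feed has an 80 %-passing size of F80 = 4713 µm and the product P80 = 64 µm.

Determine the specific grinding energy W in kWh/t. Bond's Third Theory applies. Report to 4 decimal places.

W = 12.4790 kWh/t

W = 10 Wi (1/√P80 − 1/√F80)  [Bond]
1/√64 = 0.125000;  1/√4713 = 0.014566
W = 10·11.3·(0.125000 − 0.014566) = 12.4790 kWh/t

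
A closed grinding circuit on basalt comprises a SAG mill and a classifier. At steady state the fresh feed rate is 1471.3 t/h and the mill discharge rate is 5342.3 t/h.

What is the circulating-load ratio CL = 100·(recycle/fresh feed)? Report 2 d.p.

CL = 263.10 %

Discharge = new feed + return, hence
R = M − F = 5342.3 − 1471.3 = 3871.0 t/h
CL = 100·R/F = 100·3871.0/1471.3 = 263.10 %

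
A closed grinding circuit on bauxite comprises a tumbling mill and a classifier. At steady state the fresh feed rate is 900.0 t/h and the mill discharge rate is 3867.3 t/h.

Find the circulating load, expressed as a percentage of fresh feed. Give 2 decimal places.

Discharge = new feed + return, hence
R = M − F = 3867.3 − 900.0 = 2967.3 t/h
CL = 100·R/F = 100·2967.3/900.0 = 329.70 %

CL = 329.70 %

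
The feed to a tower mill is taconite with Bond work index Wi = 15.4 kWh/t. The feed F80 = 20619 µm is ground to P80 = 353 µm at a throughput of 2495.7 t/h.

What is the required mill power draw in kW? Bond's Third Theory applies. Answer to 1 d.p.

P = 17779.7 kW

W_Bond = 10·Wi·(1/√P₈₀ − 1/√F₈₀)
W = 10·15.4·(1/√353 − 1/√20619) = 10·15.4·(0.046261) = 7.1241 kWh/t
Mill draw = 7.1241 × 2495.7 = 17779.7 kW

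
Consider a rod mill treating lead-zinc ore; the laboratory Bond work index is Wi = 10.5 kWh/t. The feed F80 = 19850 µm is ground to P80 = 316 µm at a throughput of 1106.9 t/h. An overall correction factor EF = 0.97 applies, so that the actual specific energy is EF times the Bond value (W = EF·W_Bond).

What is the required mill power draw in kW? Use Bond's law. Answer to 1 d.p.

W = 10 Wi / √P80 − 10 Wi / √F80
W = 10·10.5·(1/√316 − 1/√19850) = 10·10.5·(0.049157) = 5.1614 kWh/t
With EF = 0.97: W = 5.1614·0.97 = 5.0066 kWh/t
P_mill = W·ṁ = 5.0066·1106.9 = 5541.8 kW

P = 5541.8 kW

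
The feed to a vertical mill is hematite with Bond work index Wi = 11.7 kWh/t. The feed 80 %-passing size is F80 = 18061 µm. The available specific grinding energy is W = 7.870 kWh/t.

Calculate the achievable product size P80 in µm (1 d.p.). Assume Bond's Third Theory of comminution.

W = 10·Wi·[P80^(−½) − F80^(−½)]
⇒ 1/√P80 = W/(10·Wi) + 1/√F80
  = 7.8700/(10·11.7) + 1/√18061 = 0.067265 + 0.007441 = 0.074706
P80 = (1/0.074706)² = 13.3858² = 179.18 µm

P80 = 179.2 µm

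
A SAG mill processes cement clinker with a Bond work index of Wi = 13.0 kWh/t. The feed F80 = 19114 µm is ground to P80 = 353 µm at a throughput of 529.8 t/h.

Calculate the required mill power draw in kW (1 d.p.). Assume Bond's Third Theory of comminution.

W = 10·Wi·[P80^(−½) − F80^(−½)]
W = 10·13.0·(1/√353 − 1/√19114) = 10·13.0·(0.045992) = 5.9789 kWh/t
P = W·T = 5.9789·529.8 = 3167.6 kW

P = 3167.6 kW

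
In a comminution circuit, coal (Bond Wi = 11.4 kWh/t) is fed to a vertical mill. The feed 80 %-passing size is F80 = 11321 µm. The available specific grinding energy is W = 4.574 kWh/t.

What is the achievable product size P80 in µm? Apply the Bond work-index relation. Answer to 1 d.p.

P80 = 407.8 µm

W_Bond = 10·Wi·(1/√P₈₀ − 1/√F₈₀)
⇒ 1/√P80 = W/(10 Wi) + 1/√F80
  = 4.5740/(10·11.4) + 1/√11321 = 0.040123 + 0.009398 = 0.049521
P80 = (1/0.049521)² = 20.1933² = 407.77 µm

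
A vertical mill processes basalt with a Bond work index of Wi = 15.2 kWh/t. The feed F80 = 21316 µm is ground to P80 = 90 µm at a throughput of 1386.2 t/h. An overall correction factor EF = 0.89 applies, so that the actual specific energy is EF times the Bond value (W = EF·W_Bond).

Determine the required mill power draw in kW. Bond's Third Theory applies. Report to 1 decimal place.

W = 10·Wi·[P80^(−½) − F80^(−½)]
W = 10·15.2·(1/√90 − 1/√21316) = 10·15.2·(0.098560) = 14.9811 kWh/t
W_actual = 0.89 × 14.9811 = 13.3332 kWh/t
Power = W × throughput = 13.3332 kWh/t × 1386.2 t/h = 18482.5 kW

P = 18482.5 kW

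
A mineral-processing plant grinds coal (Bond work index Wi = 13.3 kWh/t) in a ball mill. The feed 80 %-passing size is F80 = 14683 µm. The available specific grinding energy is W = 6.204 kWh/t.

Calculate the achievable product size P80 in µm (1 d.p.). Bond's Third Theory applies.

P80 = 331.8 µm

W = 10·Wi·(P80^(-½) − F80^(-½))
⇒ 1/√P80 = W/(10 Wi) + 1/√F80
  = 6.2040/(10·13.3) + 1/√14683 = 0.046647 + 0.008253 = 0.054899
P80 = (1/0.054899)² = 18.2152² = 331.79 µm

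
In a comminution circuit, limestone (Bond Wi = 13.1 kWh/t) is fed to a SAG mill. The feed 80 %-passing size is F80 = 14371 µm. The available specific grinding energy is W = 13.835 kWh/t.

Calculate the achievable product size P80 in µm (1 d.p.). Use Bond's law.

W = 10 Wi / √P80 − 10 Wi / √F80
1/√P80 = 1/√F80 + W/(10·Wi)
  = 13.8350/(10·13.1) + 1/√14371 = 0.105611 + 0.008342 = 0.113952
P80 = (1/0.113952)² = 8.7756² = 77.01 µm

P80 = 77.0 µm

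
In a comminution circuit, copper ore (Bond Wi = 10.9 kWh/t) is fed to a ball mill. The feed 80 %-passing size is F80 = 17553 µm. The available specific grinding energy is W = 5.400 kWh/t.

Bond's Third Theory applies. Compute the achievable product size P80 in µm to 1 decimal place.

P80 = 306.8 µm

W = 10 Wi / √P80 − 10 Wi / √F80
1/√P80 = 1/√F80 + W/(10·Wi)
  = 5.4000/(10·10.9) + 1/√17553 = 0.049541 + 0.007548 = 0.057089
P80 = (1/0.057089)² = 17.5165² = 306.83 µm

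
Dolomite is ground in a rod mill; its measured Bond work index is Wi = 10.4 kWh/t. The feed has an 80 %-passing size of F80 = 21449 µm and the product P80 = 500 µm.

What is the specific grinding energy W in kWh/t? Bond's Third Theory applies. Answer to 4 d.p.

W = 3.9409 kWh/t

W = 10·Wi·[P80^(−½) − F80^(−½)]
1/√500 = 0.044721;  1/√21449 = 0.006828
W = 10·10.4·(0.044721 − 0.006828) = 3.9409 kWh/t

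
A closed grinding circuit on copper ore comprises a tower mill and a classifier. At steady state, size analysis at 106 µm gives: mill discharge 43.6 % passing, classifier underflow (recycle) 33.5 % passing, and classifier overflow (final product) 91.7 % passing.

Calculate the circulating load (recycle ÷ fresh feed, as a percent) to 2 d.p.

CL = 476.24 %

Balance %-passing 106 µm (r = R/F):
(1+r)·d = r·u + o ⇒ r = (o−d)/(d−u)
r = (91.7 − 43.6)/(43.6 − 33.5) = 48.1/10.1 = 4.7624
CL = 100·r = 476.24 %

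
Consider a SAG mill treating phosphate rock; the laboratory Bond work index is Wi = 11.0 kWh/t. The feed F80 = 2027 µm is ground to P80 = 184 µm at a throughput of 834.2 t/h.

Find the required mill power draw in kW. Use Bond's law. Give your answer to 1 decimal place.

P = 4726.6 kW

Bond: W = 10·Wi·(1/√P80 − 1/√F80)
W = 10·11.0·(1/√184 − 1/√2027) = 10·11.0·(0.051510) = 5.6661 kWh/t
Power = W × throughput = 5.6661 kWh/t × 834.2 t/h = 4726.6 kW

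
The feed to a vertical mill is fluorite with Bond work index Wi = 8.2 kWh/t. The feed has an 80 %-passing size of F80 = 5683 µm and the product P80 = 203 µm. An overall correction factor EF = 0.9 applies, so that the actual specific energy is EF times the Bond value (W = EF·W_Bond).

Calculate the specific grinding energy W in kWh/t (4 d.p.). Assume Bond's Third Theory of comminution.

W_Bond = 10·Wi·(1/√P₈₀ − 1/√F₈₀)
1/√203 = 0.070186;  1/√5683 = 0.013265
W = 10·8.2·(0.070186 − 0.013265) = 4.6675 kWh/t
Apply correction: 4.6675 × 0.9 = 4.2008 kWh/t

W = 4.2008 kWh/t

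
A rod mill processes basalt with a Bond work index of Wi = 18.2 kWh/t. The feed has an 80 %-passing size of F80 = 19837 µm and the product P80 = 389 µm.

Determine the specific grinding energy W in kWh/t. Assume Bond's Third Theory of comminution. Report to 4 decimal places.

W = 7.9356 kWh/t

W = 10 Wi (P80^-0.5 − F80^-0.5)
1/√389 = 0.050702;  1/√19837 = 0.007100
W = 10·18.2·(0.050702 − 0.007100) = 7.9356 kWh/t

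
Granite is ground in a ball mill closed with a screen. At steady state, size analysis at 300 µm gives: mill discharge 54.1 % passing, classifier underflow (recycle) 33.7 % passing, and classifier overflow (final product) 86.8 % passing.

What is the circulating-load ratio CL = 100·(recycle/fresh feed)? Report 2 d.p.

Let r = R/F. Size balance at 300 µm:
(1+r)d = ru + o → r = (o−d)/(d−u)
r = (86.8 − 54.1)/(54.1 − 33.7) = 32.7/20.4 = 1.6029
CL = 100·r = 160.29 %

CL = 160.29 %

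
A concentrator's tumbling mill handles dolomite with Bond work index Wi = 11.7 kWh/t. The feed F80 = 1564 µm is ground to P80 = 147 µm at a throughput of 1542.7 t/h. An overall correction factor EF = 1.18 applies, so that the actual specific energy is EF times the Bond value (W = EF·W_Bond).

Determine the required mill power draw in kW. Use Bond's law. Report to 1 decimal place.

P = 12181.2 kW

Bond: W = 10·Wi·(1/√P80 − 1/√F80)
W = 10·11.7·(1/√147 − 1/√1564) = 10·11.7·(0.057193) = 6.6915 kWh/t
Corrected W = EF·W_Bond = 1.18·6.6915 = 7.8960 kWh/t
P = W·T = 7.8960·1542.7 = 12181.2 kW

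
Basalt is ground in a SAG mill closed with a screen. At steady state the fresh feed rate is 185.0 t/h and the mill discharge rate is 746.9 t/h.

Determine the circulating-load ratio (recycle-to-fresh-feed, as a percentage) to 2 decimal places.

CL = 303.73 %

Discharge = new feed + return, hence
R = M − F = 746.9 − 185.0 = 561.9 t/h
CL = 100·R/F = 100·561.9/185.0 = 303.73 %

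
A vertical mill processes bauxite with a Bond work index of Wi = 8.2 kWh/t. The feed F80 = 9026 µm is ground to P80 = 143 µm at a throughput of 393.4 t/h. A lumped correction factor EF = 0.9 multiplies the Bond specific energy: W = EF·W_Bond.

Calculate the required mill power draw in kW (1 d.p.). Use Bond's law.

W = 10·Wi·[P80^(−½) − F80^(−½)]
W = 10·8.2·(1/√143 − 1/√9026) = 10·8.2·(0.073098) = 5.9941 kWh/t
Corrected W = EF·W_Bond = 0.9·5.9941 = 5.3947 kWh/t
Power = W × throughput = 5.3947 kWh/t × 393.4 t/h = 2122.3 kW

P = 2122.3 kW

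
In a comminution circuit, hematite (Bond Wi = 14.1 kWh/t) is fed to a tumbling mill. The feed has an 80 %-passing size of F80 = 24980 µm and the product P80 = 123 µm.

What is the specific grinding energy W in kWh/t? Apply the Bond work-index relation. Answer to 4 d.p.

W = 11.8214 kWh/t

Bond:  W = 10 Wi (1/√P − 1/√F)
1/√123 = 0.090167;  1/√24980 = 0.006327
W = 10·14.1·(0.090167 − 0.006327) = 11.8214 kWh/t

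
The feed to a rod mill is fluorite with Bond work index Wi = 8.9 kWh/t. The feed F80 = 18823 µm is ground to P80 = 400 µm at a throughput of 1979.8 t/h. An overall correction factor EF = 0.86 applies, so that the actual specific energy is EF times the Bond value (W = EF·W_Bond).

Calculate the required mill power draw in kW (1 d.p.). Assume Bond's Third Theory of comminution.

P = 6472.2 kW

W_Bond = 10·Wi·(1/√P₈₀ − 1/√F₈₀)
W = 10·8.9·(1/√400 − 1/√18823) = 10·8.9·(0.042711) = 3.8013 kWh/t
Corrected W = EF·W_Bond = 0.86·3.8013 = 3.2691 kWh/t
P = W·T = 3.2691·1979.8 = 6472.2 kW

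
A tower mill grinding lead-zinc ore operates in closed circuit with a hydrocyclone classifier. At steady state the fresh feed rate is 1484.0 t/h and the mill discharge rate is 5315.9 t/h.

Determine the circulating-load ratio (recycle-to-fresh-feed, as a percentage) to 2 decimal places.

CL = 258.21 %

M = F + R at steady state, so:
R = M − F = 5315.9 − 1484.0 = 3831.9 t/h
CL = 100·R/F = 100·3831.9/1484.0 = 258.21 %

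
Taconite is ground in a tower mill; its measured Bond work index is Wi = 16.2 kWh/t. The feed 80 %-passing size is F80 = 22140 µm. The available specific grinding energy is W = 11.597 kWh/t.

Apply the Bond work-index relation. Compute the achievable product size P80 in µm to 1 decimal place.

P80 = 163.1 µm

W = 10 Wi / √P80 − 10 Wi / √F80
P80^-0.5 = F80^-0.5 + W/(10 Wi)
  = 11.5970/(10·16.2) + 1/√22140 = 0.071586 + 0.006721 = 0.078307
P80 = (1/0.078307)² = 12.7702² = 163.08 µm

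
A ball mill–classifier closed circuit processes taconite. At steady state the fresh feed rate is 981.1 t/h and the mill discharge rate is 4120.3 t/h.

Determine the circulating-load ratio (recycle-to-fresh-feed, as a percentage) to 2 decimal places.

CL = 319.97 %

Steady state: M = F + R.
R = M − F = 4120.3 − 981.1 = 3139.2 t/h
CL = 100·R/F = 100·3139.2/981.1 = 319.97 %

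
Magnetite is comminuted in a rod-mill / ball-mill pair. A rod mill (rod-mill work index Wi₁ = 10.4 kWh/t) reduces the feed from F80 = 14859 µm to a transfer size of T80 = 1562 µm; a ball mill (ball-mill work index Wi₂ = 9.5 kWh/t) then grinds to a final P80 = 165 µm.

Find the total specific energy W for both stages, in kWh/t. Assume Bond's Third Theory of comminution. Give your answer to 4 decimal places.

W_Bond = 10·Wi·(1/√P₈₀ − 1/√F₈₀)
Stage 1 (14859→1562 µm, Wi₁=10.4): W₁ = 10·10.4·(0.025302 − 0.008204) = 1.7783 kWh/t
Stage 2 (1562→165 µm, Wi₂=9.5): W₂ = 10·9.5·(0.077850 − 0.025302) = 4.9920 kWh/t
W = W₁ + W₂ = 1.7783 + 4.9920 = 6.7703 kWh/t

W = 6.7703 kWh/t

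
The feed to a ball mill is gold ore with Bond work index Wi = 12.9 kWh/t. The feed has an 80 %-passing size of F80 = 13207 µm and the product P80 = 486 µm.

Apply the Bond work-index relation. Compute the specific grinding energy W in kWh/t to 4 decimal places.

W = 4.7291 kWh/t

W = 10·Wi·(P80^(-½) − F80^(-½))
1/√486 = 0.045361;  1/√13207 = 0.008702
W = 10·12.9·(0.045361 − 0.008702) = 4.7291 kWh/t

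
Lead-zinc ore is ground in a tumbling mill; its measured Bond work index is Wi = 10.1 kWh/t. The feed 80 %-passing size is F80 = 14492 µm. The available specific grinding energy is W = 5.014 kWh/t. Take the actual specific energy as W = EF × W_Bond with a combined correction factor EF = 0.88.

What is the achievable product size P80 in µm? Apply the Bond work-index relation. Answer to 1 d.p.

W = 10·Wi·[P80^(−½) − F80^(−½)]
W_Bond = W / EF = 5.014 / 0.88 = 5.6977 kWh/t
P80^(−½) = W_Bond/(10 Wi) + F80^(−½)
  = 5.6977/(10·10.1) + 1/√14492 = 0.056413 + 0.008307 = 0.064720
P80 = (1/0.064720)² = 15.4512² = 238.74 µm

P80 = 238.7 µm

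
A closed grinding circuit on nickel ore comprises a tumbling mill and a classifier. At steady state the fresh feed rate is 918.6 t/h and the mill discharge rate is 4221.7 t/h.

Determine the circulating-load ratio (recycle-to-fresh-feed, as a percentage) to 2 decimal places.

M = F + R at steady state, so:
R = M − F = 4221.7 − 918.6 = 3303.1 t/h
CL = 100·R/F = 100·3303.1/918.6 = 359.58 %

CL = 359.58 %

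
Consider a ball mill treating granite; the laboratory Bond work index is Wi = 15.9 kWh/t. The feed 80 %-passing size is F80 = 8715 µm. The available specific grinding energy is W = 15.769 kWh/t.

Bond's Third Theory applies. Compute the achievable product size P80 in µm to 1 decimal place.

P80 = 82.8 µm

W = 10·Wi·(P80^(-½) − F80^(-½))
⇒ 1/√P80 = W/(10 Wi) + 1/√F80
  = 15.7690/(10·15.9) + 1/√8715 = 0.099176 + 0.010712 = 0.109888
P80 = (1/0.109888)² = 9.1002² = 82.81 µm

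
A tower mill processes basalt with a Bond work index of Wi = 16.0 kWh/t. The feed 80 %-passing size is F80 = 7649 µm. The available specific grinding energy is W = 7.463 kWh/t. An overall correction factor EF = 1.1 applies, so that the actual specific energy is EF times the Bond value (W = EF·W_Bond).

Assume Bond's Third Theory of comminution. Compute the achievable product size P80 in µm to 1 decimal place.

Bond: W = 10·Wi·(1/√P80 − 1/√F80)
W_Bond = W / EF = 7.463 / 1.1 = 6.7845 kWh/t
⇒ 1/√P80 = W_Bond/(10·Wi) + 1/√F80
  = 6.7845/(10·16.0) + 1/√7649 = 0.042403 + 0.011434 = 0.053837
P80 = (1/0.053837)² = 18.5744² = 345.01 µm

P80 = 345.0 µm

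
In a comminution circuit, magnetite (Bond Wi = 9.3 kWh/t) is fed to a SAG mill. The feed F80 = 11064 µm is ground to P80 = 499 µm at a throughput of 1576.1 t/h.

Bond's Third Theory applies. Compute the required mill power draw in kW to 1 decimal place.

P = 5168.2 kW

W = 10·Wi·[P80^(−½) − F80^(−½)]
W = 10·9.3·(1/√499 − 1/√11064) = 10·9.3·(0.035259) = 3.2791 kWh/t
P = W·T = 3.2791·1576.1 = 5168.2 kW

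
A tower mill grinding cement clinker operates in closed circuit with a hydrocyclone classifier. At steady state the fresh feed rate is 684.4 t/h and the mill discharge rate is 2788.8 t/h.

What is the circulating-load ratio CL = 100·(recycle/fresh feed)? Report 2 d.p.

Mill node: discharge = fresh + recycle.
R = M − F = 2788.8 − 684.4 = 2104.4 t/h
CL = 100·R/F = 100·2104.4/684.4 = 307.48 %

CL = 307.48 %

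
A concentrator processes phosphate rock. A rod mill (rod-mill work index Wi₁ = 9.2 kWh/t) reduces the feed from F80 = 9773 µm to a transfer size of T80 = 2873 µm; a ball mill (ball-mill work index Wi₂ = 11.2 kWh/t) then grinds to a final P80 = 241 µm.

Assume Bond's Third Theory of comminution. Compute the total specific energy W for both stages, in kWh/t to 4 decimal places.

W = 10·Wi·[P80^(−½) − F80^(−½)]
Stage 1 (9773→2873 µm, Wi₁=9.2): W₁ = 10·9.2·(0.018657 − 0.010115) = 0.7858 kWh/t
Stage 2 (2873→241 µm, Wi₂=11.2): W₂ = 10·11.2·(0.064416 − 0.018657) = 5.1250 kWh/t
W = W₁ + W₂ = 0.7858 + 5.1250 = 5.9108 kWh/t

W = 5.9108 kWh/t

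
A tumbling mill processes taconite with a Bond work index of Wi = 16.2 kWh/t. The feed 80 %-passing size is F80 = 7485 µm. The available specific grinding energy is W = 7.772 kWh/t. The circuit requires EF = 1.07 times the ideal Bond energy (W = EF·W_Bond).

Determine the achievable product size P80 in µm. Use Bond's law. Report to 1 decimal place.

P80 = 314.4 µm

W_Bond = 10·Wi·(1/√P₈₀ − 1/√F₈₀)
W_Bond = W / EF = 7.772 / 1.07 = 7.2636 kWh/t
P80^(−½) = W_Bond/(10 Wi) + F80^(−½)
  = 7.2636/(10·16.2) + 1/√7485 = 0.044837 + 0.011559 = 0.056395
P80 = (1/0.056395)² = 17.7320² = 314.42 µm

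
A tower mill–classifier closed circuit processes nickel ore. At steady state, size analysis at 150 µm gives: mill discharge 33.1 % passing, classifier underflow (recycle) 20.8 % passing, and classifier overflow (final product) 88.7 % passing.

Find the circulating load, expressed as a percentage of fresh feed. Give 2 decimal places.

Mass balance on the −150 µm fraction:
Fd + Rd = Ru + Fo ⇒ R/F = (o−d)/(d−u)
r = (88.7 − 33.1)/(33.1 − 20.8) = 55.6/12.3 = 4.5203
CL = 100·r = 452.03 %

CL = 452.03 %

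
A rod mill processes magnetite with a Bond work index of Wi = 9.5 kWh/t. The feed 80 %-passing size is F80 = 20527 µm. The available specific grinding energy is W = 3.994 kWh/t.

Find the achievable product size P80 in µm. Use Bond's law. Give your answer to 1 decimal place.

P80 = 416.1 µm

W = 10·Wi·(P80^(-½) − F80^(-½))
⇒ 1/√P80 = W/(10·Wi) + 1/√F80
  = 3.9940/(10·9.5) + 1/√20527 = 0.042042 + 0.006980 = 0.049022
P80 = (1/0.049022)² = 20.3991² = 416.12 µm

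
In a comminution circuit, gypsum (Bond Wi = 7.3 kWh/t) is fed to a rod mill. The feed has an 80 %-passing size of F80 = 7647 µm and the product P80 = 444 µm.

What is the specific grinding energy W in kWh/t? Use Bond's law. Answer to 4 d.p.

W = 2.6296 kWh/t

W = 10 Wi / √P80 − 10 Wi / √F80
1/√444 = 0.047458;  1/√7647 = 0.011435
W = 10·7.3·(0.047458 − 0.011435) = 2.6296 kWh/t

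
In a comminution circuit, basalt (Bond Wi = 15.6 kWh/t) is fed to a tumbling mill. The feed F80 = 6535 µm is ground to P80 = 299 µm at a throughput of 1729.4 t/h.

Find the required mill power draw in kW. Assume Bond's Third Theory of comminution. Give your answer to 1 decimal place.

P = 12264.8 kW

Bond:  W = 10 Wi (1/√P − 1/√F)
W = 10·15.6·(1/√299 − 1/√6535) = 10·15.6·(0.045461) = 7.0920 kWh/t
P_mill = W·ṁ = 7.0920·1729.4 = 12264.8 kW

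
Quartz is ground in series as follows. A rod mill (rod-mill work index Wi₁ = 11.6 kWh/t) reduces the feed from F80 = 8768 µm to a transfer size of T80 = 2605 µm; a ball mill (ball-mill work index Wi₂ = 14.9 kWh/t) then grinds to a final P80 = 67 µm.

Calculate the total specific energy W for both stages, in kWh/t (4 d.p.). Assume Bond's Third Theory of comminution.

W = 10·Wi·(P80^(-½) − F80^(-½))
Stage 1 (8768→2605 µm, Wi₁=11.6): W₁ = 10·11.6·(0.019593 − 0.010679) = 1.0339 kWh/t
Stage 2 (2605→67 µm, Wi₂=14.9): W₂ = 10·14.9·(0.122169 − 0.019593) = 15.2839 kWh/t
W = W₁ + W₂ = 1.0339 + 15.2839 = 16.3179 kWh/t

W = 16.3179 kWh/t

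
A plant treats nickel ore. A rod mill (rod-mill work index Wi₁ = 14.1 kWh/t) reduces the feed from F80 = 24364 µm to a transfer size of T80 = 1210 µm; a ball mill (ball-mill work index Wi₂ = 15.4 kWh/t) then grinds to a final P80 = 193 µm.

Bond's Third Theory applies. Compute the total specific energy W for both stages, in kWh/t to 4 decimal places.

Bond:  W = 10 Wi (1/√P − 1/√F)
Stage 1 (24364→1210 µm, Wi₁=14.1): W₁ = 10·14.1·(0.028748 − 0.006407) = 3.1501 kWh/t
Stage 2 (1210→193 µm, Wi₂=15.4): W₂ = 10·15.4·(0.071982 − 0.028748) = 6.6580 kWh/t
W = W₁ + W₂ = 3.1501 + 6.6580 = 9.8081 kWh/t

W = 9.8081 kWh/t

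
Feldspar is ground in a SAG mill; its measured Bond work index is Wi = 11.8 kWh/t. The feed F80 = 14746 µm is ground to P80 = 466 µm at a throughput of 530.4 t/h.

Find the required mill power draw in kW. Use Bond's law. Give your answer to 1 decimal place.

P = 2383.9 kW

W = 10·Wi·[P80^(−½) − F80^(−½)]
W = 10·11.8·(1/√466 − 1/√14746) = 10·11.8·(0.038089) = 4.4945 kWh/t
P = W·T = 4.4945·530.4 = 2383.9 kW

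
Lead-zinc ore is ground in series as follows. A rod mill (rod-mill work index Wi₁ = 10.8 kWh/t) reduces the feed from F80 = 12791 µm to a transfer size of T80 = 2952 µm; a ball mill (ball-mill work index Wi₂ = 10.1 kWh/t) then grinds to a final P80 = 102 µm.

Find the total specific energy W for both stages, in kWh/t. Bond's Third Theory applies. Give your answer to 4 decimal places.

W = 10 Wi / √P80 − 10 Wi / √F80
Stage 1 (12791→2952 µm, Wi₁=10.8): W₁ = 10·10.8·(0.018405 − 0.008842) = 1.0328 kWh/t
Stage 2 (2952→102 µm, Wi₂=10.1): W₂ = 10·10.1·(0.099015 − 0.018405) = 8.1416 kWh/t
W = W₁ + W₂ = 1.0328 + 8.1416 = 9.1744 kWh/t

W = 9.1744 kWh/t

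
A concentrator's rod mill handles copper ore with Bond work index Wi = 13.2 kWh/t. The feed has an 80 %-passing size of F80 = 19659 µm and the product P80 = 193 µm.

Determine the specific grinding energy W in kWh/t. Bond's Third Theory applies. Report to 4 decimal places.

Bond: W = 10·Wi·(1/√P80 − 1/√F80)
1/√193 = 0.071982;  1/√19659 = 0.007132
W = 10·13.2·(0.071982 − 0.007132) = 8.5601 kWh/t

W = 8.5601 kWh/t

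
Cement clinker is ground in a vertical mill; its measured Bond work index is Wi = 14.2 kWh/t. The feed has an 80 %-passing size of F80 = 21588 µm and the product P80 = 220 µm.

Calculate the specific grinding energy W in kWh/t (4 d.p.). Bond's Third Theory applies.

W = 8.6072 kWh/t

Bond: W = 10·Wi·(1/√P80 − 1/√F80)
1/√220 = 0.067420;  1/√21588 = 0.006806
W = 10·14.2·(0.067420 − 0.006806) = 8.6072 kWh/t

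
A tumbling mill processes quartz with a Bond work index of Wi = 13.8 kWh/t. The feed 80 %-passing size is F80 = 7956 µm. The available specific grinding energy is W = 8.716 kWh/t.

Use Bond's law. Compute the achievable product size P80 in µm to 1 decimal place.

W = 10 Wi / √P80 − 10 Wi / √F80
⇒ 1/√P80 = W/(10·Wi) + 1/√F80
  = 8.7160/(10·13.8) + 1/√7956 = 0.063159 + 0.011211 = 0.074371
P80 = (1/0.074371)² = 13.4462² = 180.80 µm

P80 = 180.8 µm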